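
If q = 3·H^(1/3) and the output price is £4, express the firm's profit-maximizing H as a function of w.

MP_H = (1/3)·3·H^(-2/3) = H^(-2/3).
Setting P·MP_H = w: 4·H^(-2/3) = w.
Solving for H: H^(-2/3) = w/4, so H = (4/w)^(3/2).

H(w) = (4/w)^(3/2)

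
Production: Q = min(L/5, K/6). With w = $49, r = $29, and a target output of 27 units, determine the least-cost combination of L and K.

L* = 135, K* = 162

With a fixed-proportions technology, the cost-minimizing bundle uses no slack in either input: L/5 = K/6 = Q.
So L = 5·27 = 135 and K = 6·27 = 162.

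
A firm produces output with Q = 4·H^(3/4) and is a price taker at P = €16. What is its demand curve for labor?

MP_H = (3/4)·4·H^(-1/4) = 3·H^(-1/4).
Setting P·MP_H = w: 48·H^(-1/4) = w.
Solving for H: H^(-1/4) = w/48, so H = (48/w)^(4).

H(w) = 5308416/w^(4)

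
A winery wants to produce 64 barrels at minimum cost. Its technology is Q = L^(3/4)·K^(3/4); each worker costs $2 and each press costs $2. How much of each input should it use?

Cost minimization requires the marginal rate of technical substitution to equal the input-price ratio: MP_L/MP_K = w/r.
Here MP_L/MP_K = (3/4)·(K/L)/(3/4) = (K/L). Setting this equal to 2/2 = 1 gives K = L.
Substituting into Q = 64: L^(3/4)·(L)^(3/4) = 64.
Solving, L = 16 and K = 16.

L* = 16, K* = 16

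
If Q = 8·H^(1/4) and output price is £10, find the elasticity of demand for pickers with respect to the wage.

ε = -4/3

MP_H = (1/4)·8·H^(-3/4), so P·MP_H = w gives 20·H^(-3/4) = w.
Solving, H(w) = (20/w)^(4/3). This is a constant-elasticity form: H ∝ w^(−4/3), so ε = −4/3.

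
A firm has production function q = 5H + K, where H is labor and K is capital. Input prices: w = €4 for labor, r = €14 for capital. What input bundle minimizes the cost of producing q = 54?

H* = 10.8, K* = 0

The inputs are perfect substitutes, so the firm uses whichever has the lower cost per unit of output.
Cost per unit of output via H is 0.8; via K it is 14. H is cheaper.
Producing q = 54 with H alone: H = 10.8, K = 0.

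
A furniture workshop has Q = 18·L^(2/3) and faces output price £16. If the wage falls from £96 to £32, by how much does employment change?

ΔL = 208

From P·MP_L = w with MP_L = 12·L^(-1/3), the labor demand is L(w) = (192/w)^(3).
At w = 96: L = 8. At w = 32: L = 216.
ΔL = 216 − 8 = 208.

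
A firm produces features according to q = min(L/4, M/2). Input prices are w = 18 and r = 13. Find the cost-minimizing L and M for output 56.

L* = 224, M* = 112

With a fixed-proportions technology, the cost-minimizing bundle uses no slack in either input: L/4 = M/2 = q.
So L = 4·56 = 224 and M = 2·56 = 112.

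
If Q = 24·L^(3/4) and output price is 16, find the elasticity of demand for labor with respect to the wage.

ε = -4

MP_L = (3/4)·24·L^(-1/4), so P·MP_L = w gives 288·L^(-1/4) = w.
Solving, L(w) = (288/w)^(4). This is a constant-elasticity form: L ∝ w^(−4), so ε = −4.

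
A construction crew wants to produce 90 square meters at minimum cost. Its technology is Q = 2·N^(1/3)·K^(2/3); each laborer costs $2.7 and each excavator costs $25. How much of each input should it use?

Cost minimization requires the marginal rate of technical substitution to equal the input-price ratio: MP_N/MP_K = w/r.
Here MP_N/MP_K = (1/3)·(K/N)/(2/3) = 0.5·(K/N). Setting this equal to 2.7/25 = 0.108 gives K = 0.216N.
Substituting into Q = 90: 2·N^(1/3)·(0.216N)^(2/3) = 90.
Solving, N = 125 and K = 27.

N* = 125, K* = 27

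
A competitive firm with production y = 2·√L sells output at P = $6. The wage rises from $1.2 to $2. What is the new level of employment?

From P·MP_L = w with MP_L = L^(-1/2), the labor demand is L(w) = (6/w)^(2).
At w = 1.2: L = 25. At w = 2: L = 9.

L* = 9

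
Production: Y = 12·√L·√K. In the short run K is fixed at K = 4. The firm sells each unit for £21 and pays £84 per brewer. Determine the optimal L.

With K = 4, MP_L = (1/2)·12·L^(-1/2)·4^(1/2) = 12·L^(-1/2).
Profit maximization for a price taker requires P·MP_L = w: 21·12·L^(-1/2) = 84.
So L^(-1/2) = 1/3, which gives L = 9.

L* = 9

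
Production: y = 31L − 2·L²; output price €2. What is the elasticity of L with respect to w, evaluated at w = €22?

From P·MP_L = w with MP_L = 31 − 4L, labor demand is L(w) = (31 − w/2)/4.
dL/dw = −1/(8) = -0.125.
At w = 22, L = 5, so ε = (dL/dw)·(w/L) = (-0.125)·(22/5) = -0.55.

ε = -0.55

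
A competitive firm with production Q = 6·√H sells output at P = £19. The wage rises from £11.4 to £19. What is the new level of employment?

From P·MP_H = w with MP_H = 3·H^(-1/2), the labor demand is H(w) = (57/w)^(2).
At w = 11.4: H = 25. At w = 19: H = 9.

H* = 9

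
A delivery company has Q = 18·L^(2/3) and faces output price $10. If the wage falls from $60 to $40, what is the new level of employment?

L* = 27

From P·MP_L = w with MP_L = 12·L^(-1/3), the labor demand is L(w) = (120/w)^(3).
At w = 60: L = 8. At w = 40: L = 27.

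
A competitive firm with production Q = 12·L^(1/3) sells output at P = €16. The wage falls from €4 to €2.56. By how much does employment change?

From P·MP_L = w with MP_L = 4·L^(-2/3), the labor demand is L(w) = (64/w)^(3/2).
At w = 4: L = 64. At w = 2.56: L = 125.
ΔL = 125 − 64 = 61.

ΔL = 61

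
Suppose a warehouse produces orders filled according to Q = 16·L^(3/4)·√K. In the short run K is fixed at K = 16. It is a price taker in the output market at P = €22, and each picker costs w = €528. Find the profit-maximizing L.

L* = 16

With K = 16, MP_L = (3/4)·16·L^(-1/4)·16^(1/2) = 48·L^(-1/4).
Profit maximization for a price taker requires P·MP_L = w: 22·48·L^(-1/4) = 528.
So L^(-1/4) = 0.5, which gives L = 16.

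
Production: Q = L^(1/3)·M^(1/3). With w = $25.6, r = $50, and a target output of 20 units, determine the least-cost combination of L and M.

L* = 125, M* = 64

Cost minimization requires the marginal rate of technical substitution to equal the input-price ratio: MP_L/MP_M = w/r.
Here MP_L/MP_M = (1/3)·(M/L)/(1/3) = (M/L). Setting this equal to 25.6/50 = 0.512 gives M = 0.512L.
Substituting into Q = 20: L^(1/3)·(0.512L)^(1/3) = 20.
Solving, L = 125 and M = 64.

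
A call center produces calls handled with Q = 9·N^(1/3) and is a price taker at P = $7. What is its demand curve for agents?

N(w) = (21/w)^(3/2)

MP_N = (1/3)·9·N^(-2/3) = 3·N^(-2/3).
Setting P·MP_N = w: 21·N^(-2/3) = w.
Solving for N: N^(-2/3) = w/21, so N = (21/w)^(3/2).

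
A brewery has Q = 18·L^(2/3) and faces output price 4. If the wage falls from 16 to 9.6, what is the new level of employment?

From P·MP_L = w with MP_L = 12·L^(-1/3), the labor demand is L(w) = (48/w)^(3).
At w = 16: L = 27. At w = 9.6: L = 125.

L* = 125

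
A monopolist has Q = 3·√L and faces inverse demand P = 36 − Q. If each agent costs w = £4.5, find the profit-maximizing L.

L* = 16

Marginal revenue from the inverse demand is MR = 36 − 2Q.
The marginal product is MP_L = 1.5·L^(-1/2).
A monopolist hires until marginal revenue product equals the wage: MR·MP_L = w.
At L, Q = 3·√L. Substituting and solving: (36 − 6·√L)·1.5·L^(-1/2) = 4.5 gives L = 16.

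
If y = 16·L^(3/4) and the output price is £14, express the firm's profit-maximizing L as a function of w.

MP_L = (3/4)·16·L^(-1/4) = 12·L^(-1/4).
Setting P·MP_L = w: 168·L^(-1/4) = w.
Solving for L: L^(-1/4) = w/168, so L = (168/w)^(4).

L(w) = (168/w)^(4)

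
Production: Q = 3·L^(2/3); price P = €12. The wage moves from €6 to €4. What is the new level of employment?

From P·MP_L = w with MP_L = 2·L^(-1/3), the labor demand is L(w) = (24/w)^(3).
At w = 6: L = 64. At w = 4: L = 216.

L* = 216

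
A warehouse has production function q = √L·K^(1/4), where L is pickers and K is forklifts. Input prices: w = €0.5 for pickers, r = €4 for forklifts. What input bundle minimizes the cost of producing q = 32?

Cost minimization requires the marginal rate of technical substitution to equal the input-price ratio: MP_L/MP_K = w/r.
Here MP_L/MP_K = (1/2)·(K/L)/(1/4) = 2·(K/L). Setting this equal to 0.5/4 = 0.125 gives K = 0.0625L.
Substituting into q = 32: L^(1/2)·(0.0625L)^(1/4) = 32.
Solving, L = 256 and K = 16.

L* = 256, K* = 16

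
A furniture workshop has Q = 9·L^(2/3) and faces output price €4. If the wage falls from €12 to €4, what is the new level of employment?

L* = 216

From P·MP_L = w with MP_L = 6·L^(-1/3), the labor demand is L(w) = (24/w)^(3).
At w = 12: L = 8. At w = 4: L = 216.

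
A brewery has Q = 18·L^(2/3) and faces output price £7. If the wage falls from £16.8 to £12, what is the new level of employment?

From P·MP_L = w with MP_L = 12·L^(-1/3), the labor demand is L(w) = (84/w)^(3).
At w = 16.8: L = 125. At w = 12: L = 343.

L* = 343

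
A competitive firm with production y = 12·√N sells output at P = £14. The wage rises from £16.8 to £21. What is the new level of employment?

From P·MP_N = w with MP_N = 6·N^(-1/2), the labor demand is N(w) = (84/w)^(2).
At w = 16.8: N = 25. At w = 21: N = 16.

N* = 16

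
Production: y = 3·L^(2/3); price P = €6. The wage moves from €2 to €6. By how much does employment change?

From P·MP_L = w with MP_L = 2·L^(-1/3), the labor demand is L(w) = (12/w)^(3).
At w = 2: L = 216. At w = 6: L = 8.
ΔL = 8 − 216 = -208.

ΔL = -208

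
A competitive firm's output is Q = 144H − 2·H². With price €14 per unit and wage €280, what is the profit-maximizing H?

H* = 31

The marginal product of H is MP_H = 144 − 4H.
A price-taking firm hires until the value of the marginal product equals the wage: P·MP_H = w, so 14·(144 − 4H) = 280.
Then 144 − 4H = 20, giving H = 31.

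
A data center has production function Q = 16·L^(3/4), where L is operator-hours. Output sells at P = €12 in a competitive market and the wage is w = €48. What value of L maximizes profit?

L* = 81

MP_L = (3/4)·16·L^(-1/4) = 12·L^(-1/4).
Profit maximization for a price taker requires P·MP_L = w: 12·12·L^(-1/4) = 48.
So L^(-1/4) = 1/3, which gives L = 81.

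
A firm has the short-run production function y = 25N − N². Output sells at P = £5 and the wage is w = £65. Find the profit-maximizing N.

N* = 6

The marginal product of N is MP_N = 25 − 2N.
A price-taking firm hires until the value of the marginal product equals the wage: P·MP_N = w, so 5·(25 − 2N) = 65.
Then 25 − 2N = 13, giving N = 6.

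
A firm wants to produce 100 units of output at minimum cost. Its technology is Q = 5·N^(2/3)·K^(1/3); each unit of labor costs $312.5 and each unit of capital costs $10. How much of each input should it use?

N* = 8, K* = 125

Cost minimization requires the marginal rate of technical substitution to equal the input-price ratio: MP_N/MP_K = w/r.
Here MP_N/MP_K = (2/3)·(K/N)/(1/3) = 2·(K/N). Setting this equal to 312.5/10 = 31.25 gives K = 15.625N.
Substituting into Q = 100: 5·N^(2/3)·(15.625N)^(1/3) = 100.
Solving, N = 8 and K = 125.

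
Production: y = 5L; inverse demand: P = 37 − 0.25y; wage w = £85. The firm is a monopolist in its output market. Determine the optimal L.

Marginal revenue from the inverse demand is MR = 37 − 0.5y.
The marginal product is MP_L = 5.
A monopolist hires until marginal revenue product equals the wage: MR·MP_L = w.
(37 − 2.5L)·5 = 85, so L = 8.

L* = 8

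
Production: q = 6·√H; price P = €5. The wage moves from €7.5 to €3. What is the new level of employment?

From P·MP_H = w with MP_H = 3·H^(-1/2), the labor demand is H(w) = (15/w)^(2).
At w = 7.5: H = 4. At w = 3: H = 25.

H* = 25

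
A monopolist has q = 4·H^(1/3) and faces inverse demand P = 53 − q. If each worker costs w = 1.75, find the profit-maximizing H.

H* = 64

Marginal revenue from the inverse demand is MR = 53 − 2q.
The marginal product is MP_H = (4/3)·H^(-2/3).
A monopolist hires until marginal revenue product equals the wage: MR·MP_H = w.
At H, q = 4·H^(1/3). Substituting and solving: (53 − 8·H^(1/3))·(4/3)·H^(-2/3) = 1.75 gives H = 64.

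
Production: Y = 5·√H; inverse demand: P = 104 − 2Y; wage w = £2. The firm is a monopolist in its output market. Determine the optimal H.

Marginal revenue from the inverse demand is MR = 104 − 4Y.
The marginal product is MP_H = 2.5·H^(-1/2).
A monopolist hires until marginal revenue product equals the wage: MR·MP_H = w.
At H, Y = 5·√H. Substituting and solving: (104 − 20·√H)·2.5·H^(-1/2) = 2 gives H = 25.

H* = 25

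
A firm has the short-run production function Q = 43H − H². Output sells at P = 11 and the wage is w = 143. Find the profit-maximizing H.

The marginal product of H is MP_H = 43 − 2H.
A price-taking firm hires until the value of the marginal product equals the wage: P·MP_H = w, so 11·(43 − 2H) = 143.
Then 43 − 2H = 13, giving H = 15.

H* = 15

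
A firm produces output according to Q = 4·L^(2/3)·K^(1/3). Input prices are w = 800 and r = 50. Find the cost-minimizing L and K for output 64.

L* = 8, K* = 64

Cost minimization requires the marginal rate of technical substitution to equal the input-price ratio: MP_L/MP_K = w/r.
Here MP_L/MP_K = (2/3)·(K/L)/(1/3) = 2·(K/L). Setting this equal to 800/50 = 16 gives K = 8L.
Substituting into Q = 64: 4·L^(2/3)·(8L)^(1/3) = 64.
Solving, L = 8 and K = 64.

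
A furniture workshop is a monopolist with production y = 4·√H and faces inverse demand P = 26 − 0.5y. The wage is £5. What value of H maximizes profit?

Marginal revenue from the inverse demand is MR = 26 − y.
The marginal product is MP_H = 2·H^(-1/2).
A monopolist hires until marginal revenue product equals the wage: MR·MP_H = w.
At H, y = 4·√H. Substituting and solving: (26 − 4·√H)·2·H^(-1/2) = 5 gives H = 16.

H* = 16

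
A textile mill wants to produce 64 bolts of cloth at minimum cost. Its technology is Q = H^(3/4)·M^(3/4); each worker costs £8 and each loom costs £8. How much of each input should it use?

H* = 16, M* = 16

Cost minimization requires the marginal rate of technical substitution to equal the input-price ratio: MP_H/MP_M = w/r.
Here MP_H/MP_M = (3/4)·(M/H)/(3/4) = (M/H). Setting this equal to 8/8 = 1 gives M = H.
Substituting into Q = 64: H^(3/4)·(H)^(3/4) = 64.
Solving, H = 16 and M = 16.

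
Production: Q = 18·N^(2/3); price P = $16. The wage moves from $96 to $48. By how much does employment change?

From P·MP_N = w with MP_N = 12·N^(-1/3), the labor demand is N(w) = (192/w)^(3).
At w = 96: N = 8. At w = 48: N = 64.
ΔN = 64 − 8 = 56.

ΔN = 56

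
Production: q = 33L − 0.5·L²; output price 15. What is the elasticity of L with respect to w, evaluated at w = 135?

ε = -0.375

From P·MP_L = w with MP_L = 33 − L, labor demand is L(w) = 33 − w/15.
dL/dw = −1/(15) = -1/15.
At w = 135, L = 24, so ε = (dL/dw)·(w/L) = (-1/15)·(135/24) = -0.375.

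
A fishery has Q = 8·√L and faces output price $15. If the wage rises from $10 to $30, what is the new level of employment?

L* = 4

From P·MP_L = w with MP_L = 4·L^(-1/2), the labor demand is L(w) = (60/w)^(2).
At w = 10: L = 36. At w = 30: L = 4.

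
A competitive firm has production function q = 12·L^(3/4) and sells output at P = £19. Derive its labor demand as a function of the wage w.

L(w) = (171/w)^(4)

MP_L = (3/4)·12·L^(-1/4) = 9·L^(-1/4).
Setting P·MP_L = w: 171·L^(-1/4) = w.
Solving for L: L^(-1/4) = w/171, so L = (171/w)^(4).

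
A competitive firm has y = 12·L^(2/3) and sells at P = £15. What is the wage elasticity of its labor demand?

MP_L = (2/3)·12·L^(-1/3), so P·MP_L = w gives 120·L^(-1/3) = w.
Solving, L(w) = (120/w)^(3). This is a constant-elasticity form: L ∝ w^(−3), so ε = −3.

ε = -3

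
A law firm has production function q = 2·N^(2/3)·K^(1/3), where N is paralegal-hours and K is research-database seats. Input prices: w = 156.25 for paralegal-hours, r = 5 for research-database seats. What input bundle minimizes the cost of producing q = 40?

Cost minimization requires the marginal rate of technical substitution to equal the input-price ratio: MP_N/MP_K = w/r.
Here MP_N/MP_K = (2/3)·(K/N)/(1/3) = 2·(K/N). Setting this equal to 156.25/5 = 31.25 gives K = 15.625N.
Substituting into q = 40: 2·N^(2/3)·(15.625N)^(1/3) = 40.
Solving, N = 8 and K = 125.

N* = 8, K* = 125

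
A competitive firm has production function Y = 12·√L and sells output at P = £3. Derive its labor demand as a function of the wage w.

L(w) = 324/w²

MP_L = (1/2)·12·L^(-1/2) = 6·L^(-1/2).
Setting P·MP_L = w: 18·L^(-1/2) = w.
Solving for L: L^(-1/2) = w/18, so L = (18/w)^(2).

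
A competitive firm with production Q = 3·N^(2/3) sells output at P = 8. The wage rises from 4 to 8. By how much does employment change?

From P·MP_N = w with MP_N = 2·N^(-1/3), the labor demand is N(w) = (16/w)^(3).
At w = 4: N = 64. At w = 8: N = 8.
ΔN = 8 − 64 = -56.

ΔN = -56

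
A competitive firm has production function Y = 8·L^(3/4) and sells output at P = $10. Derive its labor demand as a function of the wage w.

L(w) = (60/w)^(4)

MP_L = (3/4)·8·L^(-1/4) = 6·L^(-1/4).
Setting P·MP_L = w: 60·L^(-1/4) = w.
Solving for L: L^(-1/4) = w/60, so L = (60/w)^(4).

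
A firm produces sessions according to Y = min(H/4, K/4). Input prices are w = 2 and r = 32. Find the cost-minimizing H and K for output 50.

H* = 200, K* = 200

With a fixed-proportions technology, the cost-minimizing bundle uses no slack in either input: H/4 = K/4 = Y.
So H = 4·50 = 200 and K = 4·50 = 200.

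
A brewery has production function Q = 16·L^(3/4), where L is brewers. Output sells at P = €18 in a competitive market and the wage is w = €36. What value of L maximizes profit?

L* = 1296

MP_L = (3/4)·16·L^(-1/4) = 12·L^(-1/4).
Profit maximization for a price taker requires P·MP_L = w: 18·12·L^(-1/4) = 36.
So L^(-1/4) = 1/6, which gives L = 1296.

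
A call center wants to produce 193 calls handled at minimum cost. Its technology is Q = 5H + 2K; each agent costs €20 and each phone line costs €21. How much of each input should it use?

H* = 38.6, K* = 0

The inputs are perfect substitutes, so the firm uses whichever has the lower cost per unit of output.
Cost per unit of output via H is w/5 = 4; via K it is r/2 = 10.5. H is cheaper.
Producing Q = 193 with H alone: H = 38.6, K = 0.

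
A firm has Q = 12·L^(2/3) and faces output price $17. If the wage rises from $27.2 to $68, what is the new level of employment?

L* = 8

From P·MP_L = w with MP_L = 8·L^(-1/3), the labor demand is L(w) = (136/w)^(3).
At w = 27.2: L = 125. At w = 68: L = 8.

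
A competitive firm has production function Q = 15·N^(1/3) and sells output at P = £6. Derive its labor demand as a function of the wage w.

MP_N = (1/3)·15·N^(-2/3) = 5·N^(-2/3).
Setting P·MP_N = w: 30·N^(-2/3) = w.
Solving for N: N^(-2/3) = w/30, so N = (30/w)^(3/2).

N(w) = (30/w)^(3/2)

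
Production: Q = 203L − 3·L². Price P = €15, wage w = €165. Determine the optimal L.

The marginal product of L is MP_L = 203 − 6L.
A price-taking firm hires until the value of the marginal product equals the wage: P·MP_L = w, so 15·(203 − 6L) = 165.
Then 203 − 6L = 11, giving L = 32.

L* = 32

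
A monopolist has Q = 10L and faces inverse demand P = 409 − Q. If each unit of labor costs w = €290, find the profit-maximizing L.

Marginal revenue from the inverse demand is MR = 409 − 2Q.
The marginal product is MP_L = 10.
A monopolist hires until marginal revenue product equals the wage: MR·MP_L = w.
(409 − 20L)·10 = 290, so L = 19.

L* = 19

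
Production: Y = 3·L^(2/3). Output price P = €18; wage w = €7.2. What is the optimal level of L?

MP_L = (2/3)·3·L^(-1/3) = 2·L^(-1/3).
Profit maximization for a price taker requires P·MP_L = w: 18·2·L^(-1/3) = 7.2.
So L^(-1/3) = 0.2, which gives L = 125.

L* = 125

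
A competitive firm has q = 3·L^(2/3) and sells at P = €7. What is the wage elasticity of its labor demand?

MP_L = (2/3)·3·L^(-1/3), so P·MP_L = w gives 14·L^(-1/3) = w.
Solving, L(w) = (14/w)^(3). This is a constant-elasticity form: L ∝ w^(−3), so ε = −3.

ε = -3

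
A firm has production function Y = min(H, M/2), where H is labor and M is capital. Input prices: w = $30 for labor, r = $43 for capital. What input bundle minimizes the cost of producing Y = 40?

With a fixed-proportions technology, the cost-minimizing bundle uses no slack in either input: H = M/2 = Y.
So H = 40 and M = 2·40 = 80.

H* = 40, M* = 80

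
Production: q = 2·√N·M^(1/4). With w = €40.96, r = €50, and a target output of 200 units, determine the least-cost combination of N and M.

N* = 625, M* = 256

Cost minimization requires the marginal rate of technical substitution to equal the input-price ratio: MP_N/MP_M = w/r.
Here MP_N/MP_M = (1/2)·(M/N)/(1/4) = 2·(M/N). Setting this equal to 40.96/50 = 0.8192 gives M = 0.4096N.
Substituting into q = 200: 2·N^(1/2)·(0.4096N)^(1/4) = 200.
Solving, N = 625 and M = 256.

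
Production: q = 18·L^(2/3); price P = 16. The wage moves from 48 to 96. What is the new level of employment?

From P·MP_L = w with MP_L = 12·L^(-1/3), the labor demand is L(w) = (192/w)^(3).
At w = 48: L = 64. At w = 96: L = 8.

L* = 8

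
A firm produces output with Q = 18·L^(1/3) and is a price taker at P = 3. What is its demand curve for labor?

L(w) = (18/w)^(3/2)

MP_L = (1/3)·18·L^(-2/3) = 6·L^(-2/3).
Setting P·MP_L = w: 18·L^(-2/3) = w.
Solving for L: L^(-2/3) = w/18, so L = (18/w)^(3/2).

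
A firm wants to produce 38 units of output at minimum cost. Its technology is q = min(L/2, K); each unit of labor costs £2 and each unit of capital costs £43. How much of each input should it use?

L* = 76, K* = 38

With a fixed-proportions technology, the cost-minimizing bundle uses no slack in either input: L/2 = K = q.
So L = 2·38 = 76 and K = 38.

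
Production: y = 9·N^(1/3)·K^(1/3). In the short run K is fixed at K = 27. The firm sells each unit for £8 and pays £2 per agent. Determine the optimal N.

N* = 216

With K = 27, MP_N = (1/3)·9·N^(-2/3)·27^(1/3) = 9·N^(-2/3).
Profit maximization for a price taker requires P·MP_N = w: 8·9·N^(-2/3) = 2.
So N^(-2/3) = 1/36, which gives N = 216.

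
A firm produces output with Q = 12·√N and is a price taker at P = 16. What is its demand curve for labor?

N(w) = 9216/w²

MP_N = (1/2)·12·N^(-1/2) = 6·N^(-1/2).
Setting P·MP_N = w: 96·N^(-1/2) = w.
Solving for N: N^(-1/2) = w/96, so N = (96/w)^(2).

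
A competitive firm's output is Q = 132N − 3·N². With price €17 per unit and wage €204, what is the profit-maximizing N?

The marginal product of N is MP_N = 132 − 6N.
A price-taking firm hires until the value of the marginal product equals the wage: P·MP_N = w, so 17·(132 − 6N) = 204.
Then 132 − 6N = 12, giving N = 20.

N* = 20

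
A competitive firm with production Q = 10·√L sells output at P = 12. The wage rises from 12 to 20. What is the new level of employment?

From P·MP_L = w with MP_L = 5·L^(-1/2), the labor demand is L(w) = (60/w)^(2).
At w = 12: L = 25. At w = 20: L = 9.

L* = 9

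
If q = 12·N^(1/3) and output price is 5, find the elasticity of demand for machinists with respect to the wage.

ε = -1.5

MP_N = (1/3)·12·N^(-2/3), so P·MP_N = w gives 20·N^(-2/3) = w.
Solving, N(w) = (20/w)^(3/2). This is a constant-elasticity form: N ∝ w^(−3/2), so ε = −3/2.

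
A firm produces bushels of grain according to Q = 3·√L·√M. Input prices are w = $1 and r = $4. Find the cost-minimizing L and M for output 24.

Cost minimization requires the marginal rate of technical substitution to equal the input-price ratio: MP_L/MP_M = w/r.
Here MP_L/MP_M = (1/2)·(M/L)/(1/2) = (M/L). Setting this equal to 1/4 = 0.25 gives M = 0.25L.
Substituting into Q = 24: 3·L^(1/2)·(0.25L)^(1/2) = 24.
Solving, L = 16 and M = 4.

L* = 16, M* = 4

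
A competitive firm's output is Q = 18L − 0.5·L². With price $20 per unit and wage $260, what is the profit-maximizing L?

The marginal product of L is MP_L = 18 − L.
A price-taking firm hires until the value of the marginal product equals the wage: P·MP_L = w, so 20·(18 − L) = 260.
Then 18 − L = 13, giving L = 5.

L* = 5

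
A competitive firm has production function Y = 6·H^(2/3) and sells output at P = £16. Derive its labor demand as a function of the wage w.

MP_H = (2/3)·6·H^(-1/3) = 4·H^(-1/3).
Setting P·MP_H = w: 64·H^(-1/3) = w.
Solving for H: H^(-1/3) = w/64, so H = (64/w)^(3).

H(w) = 262144/w³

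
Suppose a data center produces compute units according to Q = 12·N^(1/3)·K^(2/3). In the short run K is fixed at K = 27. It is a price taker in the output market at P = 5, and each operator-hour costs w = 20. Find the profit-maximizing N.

With K = 27, MP_N = (1/3)·12·N^(-2/3)·27^(2/3) = 36·N^(-2/3).
Profit maximization for a price taker requires P·MP_N = w: 5·36·N^(-2/3) = 20.
So N^(-2/3) = 1/9, which gives N = 27.

N* = 27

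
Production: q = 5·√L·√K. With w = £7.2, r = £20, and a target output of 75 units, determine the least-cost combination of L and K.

Cost minimization requires the marginal rate of technical substitution to equal the input-price ratio: MP_L/MP_K = w/r.
Here MP_L/MP_K = (1/2)·(K/L)/(1/2) = (K/L). Setting this equal to 7.2/20 = 0.36 gives K = 0.36L.
Substituting into q = 75: 5·L^(1/2)·(0.36L)^(1/2) = 75.
Solving, L = 25 and K = 9.

L* = 25, K* = 9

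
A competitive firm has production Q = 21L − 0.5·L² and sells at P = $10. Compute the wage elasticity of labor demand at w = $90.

ε = -0.75

From P·MP_L = w with MP_L = 21 − L, labor demand is L(w) = 21 − w/10.
dL/dw = −1/(10) = -0.1.
At w = 90, L = 12, so ε = (dL/dw)·(w/L) = (-0.1)·(90/12) = -0.75.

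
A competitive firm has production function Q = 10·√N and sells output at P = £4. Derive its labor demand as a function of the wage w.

N(w) = 400/w²

MP_N = (1/2)·10·N^(-1/2) = 5·N^(-1/2).
Setting P·MP_N = w: 20·N^(-1/2) = w.
Solving for N: N^(-1/2) = w/20, so N = (20/w)^(2).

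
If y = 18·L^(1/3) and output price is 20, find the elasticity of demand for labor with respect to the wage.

MP_L = (1/3)·18·L^(-2/3), so P·MP_L = w gives 120·L^(-2/3) = w.
Solving, L(w) = (120/w)^(3/2). This is a constant-elasticity form: L ∝ w^(−3/2), so ε = −3/2.

ε = -1.5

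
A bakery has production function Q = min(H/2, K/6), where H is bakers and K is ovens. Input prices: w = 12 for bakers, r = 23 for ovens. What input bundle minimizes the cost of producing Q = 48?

With a fixed-proportions technology, the cost-minimizing bundle uses no slack in either input: H/2 = K/6 = Q.
So H = 2·48 = 96 and K = 6·48 = 288.

H* = 96, K* = 288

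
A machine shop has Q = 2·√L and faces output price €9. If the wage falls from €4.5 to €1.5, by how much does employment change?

From P·MP_L = w with MP_L = L^(-1/2), the labor demand is L(w) = (9/w)^(2).
At w = 4.5: L = 4. At w = 1.5: L = 36.
ΔL = 36 − 4 = 32.

ΔL = 32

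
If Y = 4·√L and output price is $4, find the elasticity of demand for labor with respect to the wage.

MP_L = (1/2)·4·L^(-1/2), so P·MP_L = w gives 8·L^(-1/2) = w.
Solving, L(w) = (8/w)^(2). This is a constant-elasticity form: L ∝ w^(−2), so ε = −2.

ε = -2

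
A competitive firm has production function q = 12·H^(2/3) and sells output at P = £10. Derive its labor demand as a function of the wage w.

H(w) = 512000/w³

MP_H = (2/3)·12·H^(-1/3) = 8·H^(-1/3).
Setting P·MP_H = w: 80·H^(-1/3) = w.
Solving for H: H^(-1/3) = w/80, so H = (80/w)^(3).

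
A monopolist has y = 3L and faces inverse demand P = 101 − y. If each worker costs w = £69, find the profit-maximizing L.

Marginal revenue from the inverse demand is MR = 101 − 2y.
The marginal product is MP_L = 3.
A monopolist hires until marginal revenue product equals the wage: MR·MP_L = w.
(101 − 6L)·3 = 69, so L = 13.

L* = 13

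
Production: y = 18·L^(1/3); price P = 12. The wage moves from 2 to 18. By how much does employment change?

From P·MP_L = w with MP_L = 6·L^(-2/3), the labor demand is L(w) = (72/w)^(3/2).
At w = 2: L = 216. At w = 18: L = 8.
ΔL = 8 − 216 = -208.

ΔL = -208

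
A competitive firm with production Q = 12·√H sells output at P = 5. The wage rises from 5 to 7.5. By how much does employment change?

From P·MP_H = w with MP_H = 6·H^(-1/2), the labor demand is H(w) = (30/w)^(2).
At w = 5: H = 36. At w = 7.5: H = 16.
ΔH = 16 − 36 = -20.

ΔH = -20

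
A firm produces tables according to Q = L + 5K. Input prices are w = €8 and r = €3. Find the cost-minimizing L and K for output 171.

The inputs are perfect substitutes, so the firm uses whichever has the lower cost per unit of output.
Cost per unit of output via L is 8; via K it is 0.6. K is cheaper.
Producing Q = 171 with K alone: L = 0, K = 34.2.

L* = 0, K* = 34.2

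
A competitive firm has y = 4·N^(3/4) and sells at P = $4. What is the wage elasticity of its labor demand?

ε = -4

MP_N = (3/4)·4·N^(-1/4), so P·MP_N = w gives 12·N^(-1/4) = w.
Solving, N(w) = (12/w)^(4). This is a constant-elasticity form: N ∝ w^(−4), so ε = −4.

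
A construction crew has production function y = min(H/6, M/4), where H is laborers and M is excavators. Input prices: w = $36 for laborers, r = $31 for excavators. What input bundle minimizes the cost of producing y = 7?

H* = 42, M* = 28

With a fixed-proportions technology, the cost-minimizing bundle uses no slack in either input: H/6 = M/4 = y.
So H = 6·7 = 42 and M = 4·7 = 28.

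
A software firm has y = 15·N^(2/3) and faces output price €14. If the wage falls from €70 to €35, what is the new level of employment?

From P·MP_N = w with MP_N = 10·N^(-1/3), the labor demand is N(w) = (140/w)^(3).
At w = 70: N = 8. At w = 35: N = 64.

N* = 64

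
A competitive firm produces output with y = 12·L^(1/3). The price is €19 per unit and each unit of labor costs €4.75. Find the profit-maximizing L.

L* = 64

MP_L = (1/3)·12·L^(-2/3) = 4·L^(-2/3).
Profit maximization for a price taker requires P·MP_L = w: 19·4·L^(-2/3) = 4.75.
So L^(-2/3) = 0.0625, which gives L = 64.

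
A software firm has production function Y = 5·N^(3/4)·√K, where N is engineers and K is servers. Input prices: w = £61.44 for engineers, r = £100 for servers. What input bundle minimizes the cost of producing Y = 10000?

N* = 625, K* = 256

Cost minimization requires the marginal rate of technical substitution to equal the input-price ratio: MP_N/MP_K = w/r.
Here MP_N/MP_K = (3/4)·(K/N)/(1/2) = 1.5·(K/N). Setting this equal to 61.44/100 = 0.6144 gives K = 0.4096N.
Substituting into Y = 10000: 5·N^(3/4)·(0.4096N)^(1/2) = 10000.
Solving, N = 625 and K = 256.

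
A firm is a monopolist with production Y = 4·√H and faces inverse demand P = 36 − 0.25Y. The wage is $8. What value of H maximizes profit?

Marginal revenue from the inverse demand is MR = 36 − 0.5Y.
The marginal product is MP_H = 2·H^(-1/2).
A monopolist hires until marginal revenue product equals the wage: MR·MP_H = w.
At H, Y = 4·√H. Substituting and solving: (36 − 2·√H)·2·H^(-1/2) = 8 gives H = 36.

H* = 36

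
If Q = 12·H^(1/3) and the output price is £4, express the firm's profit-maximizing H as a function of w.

H(w) = (16/w)^(3/2)

MP_H = (1/3)·12·H^(-2/3) = 4·H^(-2/3).
Setting P·MP_H = w: 16·H^(-2/3) = w.
Solving for H: H^(-2/3) = w/16, so H = (16/w)^(3/2).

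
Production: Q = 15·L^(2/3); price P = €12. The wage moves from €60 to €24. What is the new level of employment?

From P·MP_L = w with MP_L = 10·L^(-1/3), the labor demand is L(w) = (120/w)^(3).
At w = 60: L = 8. At w = 24: L = 125.

L* = 125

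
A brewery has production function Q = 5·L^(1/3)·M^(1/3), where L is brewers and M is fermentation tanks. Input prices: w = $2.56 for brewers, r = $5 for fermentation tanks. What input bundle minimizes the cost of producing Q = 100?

Cost minimization requires the marginal rate of technical substitution to equal the input-price ratio: MP_L/MP_M = w/r.
Here MP_L/MP_M = (1/3)·(M/L)/(1/3) = (M/L). Setting this equal to 2.56/5 = 0.512 gives M = 0.512L.
Substituting into Q = 100: 5·L^(1/3)·(0.512L)^(1/3) = 100.
Solving, L = 125 and M = 64.

L* = 125, M* = 64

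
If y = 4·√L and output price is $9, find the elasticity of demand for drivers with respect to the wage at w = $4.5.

MP_L = (1/2)·4·L^(-1/2), so P·MP_L = w gives 18·L^(-1/2) = w.
Solving, L(w) = (18/w)^(2). This is a constant-elasticity form: L ∝ w^(−2), so ε = −2.

ε = -2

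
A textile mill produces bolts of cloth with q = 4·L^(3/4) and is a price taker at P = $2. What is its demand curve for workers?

L(w) = 1296/w^(4)

MP_L = (3/4)·4·L^(-1/4) = 3·L^(-1/4).
Setting P·MP_L = w: 6·L^(-1/4) = w.
Solving for L: L^(-1/4) = w/6, so L = (6/w)^(4).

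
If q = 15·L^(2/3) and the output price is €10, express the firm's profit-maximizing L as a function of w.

L(w) = 1000000/w³

MP_L = (2/3)·15·L^(-1/3) = 10·L^(-1/3).
Setting P·MP_L = w: 100·L^(-1/3) = w.
Solving for L: L^(-1/3) = w/100, so L = (100/w)^(3).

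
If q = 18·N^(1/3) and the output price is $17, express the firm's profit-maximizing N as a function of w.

N(w) = (102/w)^(3/2)

MP_N = (1/3)·18·N^(-2/3) = 6·N^(-2/3).
Setting P·MP_N = w: 102·N^(-2/3) = w.
Solving for N: N^(-2/3) = w/102, so N = (102/w)^(3/2).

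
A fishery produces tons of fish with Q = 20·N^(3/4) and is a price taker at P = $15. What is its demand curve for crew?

MP_N = (3/4)·20·N^(-1/4) = 15·N^(-1/4).
Setting P·MP_N = w: 225·N^(-1/4) = w.
Solving for N: N^(-1/4) = w/225, so N = (225/w)^(4).

N(w) = (225/w)^(4)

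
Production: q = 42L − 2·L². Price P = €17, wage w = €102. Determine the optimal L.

The marginal product of L is MP_L = 42 − 4L.
A price-taking firm hires until the value of the marginal product equals the wage: P·MP_L = w, so 17·(42 − 4L) = 102.
Then 42 − 4L = 6, giving L = 9.

L* = 9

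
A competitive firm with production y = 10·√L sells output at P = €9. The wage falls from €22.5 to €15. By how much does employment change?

ΔL = 5

From P·MP_L = w with MP_L = 5·L^(-1/2), the labor demand is L(w) = (45/w)^(2).
At w = 22.5: L = 4. At w = 15: L = 9.
ΔL = 9 − 4 = 5.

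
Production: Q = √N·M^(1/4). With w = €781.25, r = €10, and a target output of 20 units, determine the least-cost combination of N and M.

Cost minimization requires the marginal rate of technical substitution to equal the input-price ratio: MP_N/MP_M = w/r.
Here MP_N/MP_M = (1/2)·(M/N)/(1/4) = 2·(M/N). Setting this equal to 781.25/10 = 78.125 gives M = 39.0625N.
Substituting into Q = 20: N^(1/2)·(39.0625N)^(1/4) = 20.
Solving, N = 16 and M = 625.

N* = 16, M* = 625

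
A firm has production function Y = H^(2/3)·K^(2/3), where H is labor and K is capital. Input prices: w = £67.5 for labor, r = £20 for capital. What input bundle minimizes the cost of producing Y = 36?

H* = 8, K* = 27

Cost minimization requires the marginal rate of technical substitution to equal the input-price ratio: MP_H/MP_K = w/r.
Here MP_H/MP_K = (2/3)·(K/H)/(2/3) = (K/H). Setting this equal to 67.5/20 = 3.375 gives K = 3.375H.
Substituting into Y = 36: H^(2/3)·(3.375H)^(2/3) = 36.
Solving, H = 8 and K = 27.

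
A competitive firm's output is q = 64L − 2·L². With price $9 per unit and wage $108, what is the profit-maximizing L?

The marginal product of L is MP_L = 64 − 4L.
A price-taking firm hires until the value of the marginal product equals the wage: P·MP_L = w, so 9·(64 − 4L) = 108.
Then 64 − 4L = 12, giving L = 13.

L* = 13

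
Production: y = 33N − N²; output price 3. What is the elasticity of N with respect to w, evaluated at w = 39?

ε = -0.65

From P·MP_N = w with MP_N = 33 − 2N, labor demand is N(w) = (33 − w/3)/2.
dN/dw = −1/(6) = -1/6.
At w = 39, N = 10, so ε = (dN/dw)·(w/N) = (-1/6)·(39/10) = -0.65.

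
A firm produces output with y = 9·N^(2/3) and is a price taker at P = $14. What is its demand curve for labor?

MP_N = (2/3)·9·N^(-1/3) = 6·N^(-1/3).
Setting P·MP_N = w: 84·N^(-1/3) = w.
Solving for N: N^(-1/3) = w/84, so N = (84/w)^(3).

N(w) = 592704/w³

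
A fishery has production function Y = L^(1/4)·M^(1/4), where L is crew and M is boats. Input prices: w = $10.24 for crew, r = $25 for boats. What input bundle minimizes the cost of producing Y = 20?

Cost minimization requires the marginal rate of technical substitution to equal the input-price ratio: MP_L/MP_M = w/r.
Here MP_L/MP_M = (1/4)·(M/L)/(1/4) = (M/L). Setting this equal to 10.24/25 = 0.4096 gives M = 0.4096L.
Substituting into Y = 20: L^(1/4)·(0.4096L)^(1/4) = 20.
Solving, L = 625 and M = 256.

L* = 625, M* = 256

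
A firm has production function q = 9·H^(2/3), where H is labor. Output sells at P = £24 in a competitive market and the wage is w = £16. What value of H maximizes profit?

MP_H = (2/3)·9·H^(-1/3) = 6·H^(-1/3).
Profit maximization for a price taker requires P·MP_H = w: 24·6·H^(-1/3) = 16.
So H^(-1/3) = 1/9, which gives H = 729.

H* = 729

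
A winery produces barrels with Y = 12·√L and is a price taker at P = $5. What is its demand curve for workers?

MP_L = (1/2)·12·L^(-1/2) = 6·L^(-1/2).
Setting P·MP_L = w: 30·L^(-1/2) = w.
Solving for L: L^(-1/2) = w/30, so L = (30/w)^(2).

L(w) = 900/w²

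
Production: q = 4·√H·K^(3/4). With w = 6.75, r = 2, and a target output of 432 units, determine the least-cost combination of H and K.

H* = 16, K* = 81

Cost minimization requires the marginal rate of technical substitution to equal the input-price ratio: MP_H/MP_K = w/r.
Here MP_H/MP_K = (1/2)·(K/H)/(3/4) = (2/3)·(K/H). Setting this equal to 6.75/2 = 3.375 gives K = 5.0625H.
Substituting into q = 432: 4·H^(1/2)·(5.0625H)^(3/4) = 432.
Solving, H = 16 and K = 81.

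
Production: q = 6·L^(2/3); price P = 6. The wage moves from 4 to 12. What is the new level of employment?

From P·MP_L = w with MP_L = 4·L^(-1/3), the labor demand is L(w) = (24/w)^(3).
At w = 4: L = 216. At w = 12: L = 8.

L* = 8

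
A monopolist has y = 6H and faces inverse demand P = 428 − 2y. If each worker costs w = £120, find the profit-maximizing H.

Marginal revenue from the inverse demand is MR = 428 − 4y.
The marginal product is MP_H = 6.
A monopolist hires until marginal revenue product equals the wage: MR·MP_H = w.
(428 − 24H)·6 = 120, so H = 17.

H* = 17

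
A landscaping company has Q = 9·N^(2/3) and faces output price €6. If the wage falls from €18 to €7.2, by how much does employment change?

From P·MP_N = w with MP_N = 6·N^(-1/3), the labor demand is N(w) = (36/w)^(3).
At w = 18: N = 8. At w = 7.2: N = 125.
ΔN = 125 − 8 = 117.

ΔN = 117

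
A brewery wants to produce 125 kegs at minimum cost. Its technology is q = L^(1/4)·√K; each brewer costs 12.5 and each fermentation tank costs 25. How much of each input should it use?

Cost minimization requires the marginal rate of technical substitution to equal the input-price ratio: MP_L/MP_K = w/r.
Here MP_L/MP_K = (1/4)·(K/L)/(1/2) = 0.5·(K/L). Setting this equal to 12.5/25 = 0.5 gives K = L.
Substituting into q = 125: L^(1/4)·(L)^(1/2) = 125.
Solving, L = 625 and K = 625.

L* = 625, K* = 625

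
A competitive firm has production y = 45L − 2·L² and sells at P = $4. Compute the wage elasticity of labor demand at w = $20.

From P·MP_L = w with MP_L = 45 − 4L, labor demand is L(w) = (45 − w/4)/4.
dL/dw = −1/(16) = -0.0625.
At w = 20, L = 10, so ε = (dL/dw)·(w/L) = (-0.0625)·(20/10) = -0.125.

ε = -0.125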